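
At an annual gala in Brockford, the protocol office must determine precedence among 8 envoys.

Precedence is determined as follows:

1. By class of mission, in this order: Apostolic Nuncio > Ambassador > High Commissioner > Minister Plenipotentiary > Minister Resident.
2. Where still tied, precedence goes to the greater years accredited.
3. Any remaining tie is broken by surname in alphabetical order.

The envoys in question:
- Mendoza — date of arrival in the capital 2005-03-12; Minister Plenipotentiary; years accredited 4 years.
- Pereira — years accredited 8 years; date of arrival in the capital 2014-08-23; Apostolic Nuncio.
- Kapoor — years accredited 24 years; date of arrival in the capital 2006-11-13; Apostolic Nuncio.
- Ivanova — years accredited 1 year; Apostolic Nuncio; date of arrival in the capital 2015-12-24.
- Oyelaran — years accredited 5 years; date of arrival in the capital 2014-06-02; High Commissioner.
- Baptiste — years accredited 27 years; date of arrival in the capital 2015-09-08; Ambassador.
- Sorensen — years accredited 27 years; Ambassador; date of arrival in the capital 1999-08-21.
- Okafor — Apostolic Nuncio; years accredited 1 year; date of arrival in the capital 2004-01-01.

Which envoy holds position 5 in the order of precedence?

By class of mission: Kapoor, Pereira, Ivanova and Okafor (Apostolic Nuncio); then Baptiste and Sorensen (Ambassador); then Oyelaran (High Commissioner); then Mendoza (Minister Plenipotentiary).
Among Kapoor, Pereira, Ivanova and Okafor, by years accredited (higher first): Kapoor (24 years) before Pereira (8 years) before Ivanova and Okafor (1 year).
Among Ivanova and Okafor, alphabetically by surname: Ivanova before Okafor.
Baptiste and Sorensen both have years accredited 27 years, so the next rule applies.
Among Baptiste and Sorensen, alphabetically by surname: Baptiste before Sorensen.
Order: Kapoor, Pereira, Ivanova, Okafor, Baptiste, Sorensen, Oyelaran, Mendoza.

Baptiste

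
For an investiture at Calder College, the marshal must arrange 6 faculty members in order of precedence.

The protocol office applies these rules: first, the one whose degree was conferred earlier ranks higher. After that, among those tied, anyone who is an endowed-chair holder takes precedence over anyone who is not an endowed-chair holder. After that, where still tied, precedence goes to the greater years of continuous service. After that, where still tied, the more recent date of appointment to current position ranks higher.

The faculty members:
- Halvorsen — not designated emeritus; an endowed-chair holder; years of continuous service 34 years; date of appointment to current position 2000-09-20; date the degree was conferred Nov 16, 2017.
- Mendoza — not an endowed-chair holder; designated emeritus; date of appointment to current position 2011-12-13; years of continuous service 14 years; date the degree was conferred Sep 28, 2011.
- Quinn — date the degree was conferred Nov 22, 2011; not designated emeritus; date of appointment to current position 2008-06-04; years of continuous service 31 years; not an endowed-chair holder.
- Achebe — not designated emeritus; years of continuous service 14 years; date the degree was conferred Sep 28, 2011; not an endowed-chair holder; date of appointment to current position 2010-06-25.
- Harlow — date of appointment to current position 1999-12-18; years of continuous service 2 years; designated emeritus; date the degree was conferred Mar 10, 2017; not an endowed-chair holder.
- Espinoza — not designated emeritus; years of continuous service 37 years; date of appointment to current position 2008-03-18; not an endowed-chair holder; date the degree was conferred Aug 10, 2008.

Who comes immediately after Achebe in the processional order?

Quinn

By date the degree was conferred (earlier first): Espinoza (Aug 10, 2008); then Mendoza and Achebe (both Sep 28, 2011); then Quinn (Nov 22, 2011); then Harlow (Mar 10, 2017); then Halvorsen (Nov 16, 2017).
Mendoza and Achebe are each not an endowed-chair holder, so the next rule applies.
Mendoza and Achebe both have years of continuous service 14 years, so the next rule applies.
Among Mendoza and Achebe, by date of appointment to current position (later first): Mendoza (2011-12-13) before Achebe (2010-06-25).
Order: Espinoza, Mendoza, Achebe, Quinn, Harlow, Halvorsen.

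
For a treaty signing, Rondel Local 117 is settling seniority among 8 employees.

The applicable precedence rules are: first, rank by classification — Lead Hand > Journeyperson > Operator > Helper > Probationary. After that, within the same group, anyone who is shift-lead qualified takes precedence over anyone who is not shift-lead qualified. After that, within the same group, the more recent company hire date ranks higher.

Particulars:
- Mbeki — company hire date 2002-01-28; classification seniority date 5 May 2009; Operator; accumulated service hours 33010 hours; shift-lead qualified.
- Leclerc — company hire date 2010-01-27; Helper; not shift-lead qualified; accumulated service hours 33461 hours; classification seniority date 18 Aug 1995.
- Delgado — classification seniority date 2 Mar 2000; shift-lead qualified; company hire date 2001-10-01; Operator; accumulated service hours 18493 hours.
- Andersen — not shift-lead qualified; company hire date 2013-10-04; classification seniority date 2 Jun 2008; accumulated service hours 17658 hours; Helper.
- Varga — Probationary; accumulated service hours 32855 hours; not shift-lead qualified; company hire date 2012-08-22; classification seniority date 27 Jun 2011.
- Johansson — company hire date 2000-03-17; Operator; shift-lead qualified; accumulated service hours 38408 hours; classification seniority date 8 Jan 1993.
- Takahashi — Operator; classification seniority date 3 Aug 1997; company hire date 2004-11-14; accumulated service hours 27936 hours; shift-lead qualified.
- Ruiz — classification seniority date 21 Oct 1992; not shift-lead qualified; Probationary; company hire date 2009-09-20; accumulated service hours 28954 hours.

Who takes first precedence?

Takahashi

By classification: Takahashi, Mbeki, Delgado and Johansson (Operator); then Andersen and Leclerc (Helper); then Varga and Ruiz (Probationary).
Takahashi, Mbeki, Delgado and Johansson are each shift-lead qualified, so the next rule applies.
Among Takahashi, Mbeki, Delgado and Johansson, by company hire date (later first): Takahashi (2004-11-14) before Mbeki (2002-01-28) before Delgado (2001-10-01) before Johansson (2000-03-17).
Andersen and Leclerc are each not shift-lead qualified, so the next rule applies.
Among Andersen and Leclerc, by company hire date (later first): Andersen (2013-10-04) before Leclerc (2010-01-27).
Varga and Ruiz are each not shift-lead qualified, so the next rule applies.
Among Varga and Ruiz, by company hire date (later first): Varga (2012-08-22) before Ruiz (2009-09-20).
Order: Takahashi, Mbeki, Delgado, Johansson, Andersen, Leclerc, Varga, Ruiz.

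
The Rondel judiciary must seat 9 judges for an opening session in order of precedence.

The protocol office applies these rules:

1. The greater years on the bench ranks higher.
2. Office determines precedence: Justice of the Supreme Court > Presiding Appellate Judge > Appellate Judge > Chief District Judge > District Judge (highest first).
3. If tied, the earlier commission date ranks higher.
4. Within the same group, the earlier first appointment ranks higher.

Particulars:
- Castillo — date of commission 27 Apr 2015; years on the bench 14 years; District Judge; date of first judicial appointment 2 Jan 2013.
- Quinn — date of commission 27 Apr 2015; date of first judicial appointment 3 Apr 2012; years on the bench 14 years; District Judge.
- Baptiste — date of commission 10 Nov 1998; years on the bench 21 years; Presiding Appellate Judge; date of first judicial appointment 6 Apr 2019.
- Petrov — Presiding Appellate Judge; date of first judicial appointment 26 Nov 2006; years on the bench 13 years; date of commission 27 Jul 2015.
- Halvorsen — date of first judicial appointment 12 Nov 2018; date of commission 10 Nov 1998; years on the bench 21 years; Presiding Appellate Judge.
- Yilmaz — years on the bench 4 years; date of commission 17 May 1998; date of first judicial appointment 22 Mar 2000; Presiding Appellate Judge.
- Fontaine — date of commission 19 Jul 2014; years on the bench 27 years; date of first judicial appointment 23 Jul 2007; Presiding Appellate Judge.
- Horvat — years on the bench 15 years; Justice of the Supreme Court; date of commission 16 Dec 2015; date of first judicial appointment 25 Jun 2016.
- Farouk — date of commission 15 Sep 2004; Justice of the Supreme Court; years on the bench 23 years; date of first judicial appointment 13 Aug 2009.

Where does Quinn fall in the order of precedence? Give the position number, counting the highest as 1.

6

By years on the bench (higher first): Fontaine (27 years); then Farouk (23 years); then Halvorsen and Baptiste (both 21 years); then Horvat (15 years); then Quinn and Castillo (both 14 years); then Petrov (13 years); then Yilmaz (4 years).
Halvorsen and Baptiste are each Presiding Appellate Judge, so the next rule applies.
Halvorsen and Baptiste both have date of commission 10 Nov 1998, so the next rule applies.
Among Halvorsen and Baptiste, by date of first judicial appointment (earlier first): Halvorsen (12 Nov 2018) before Baptiste (6 Apr 2019).
Quinn and Castillo are each District Judge, so the next rule applies.
Quinn and Castillo both have date of commission 27 Apr 2015, so the next rule applies.
Among Quinn and Castillo, by date of first judicial appointment (earlier first): Quinn (3 Apr 2012) before Castillo (2 Jan 2013).
Order: Fontaine, Farouk, Halvorsen, Baptiste, Horvat, Quinn, Castillo, Petrov, Yilmaz. So position 6.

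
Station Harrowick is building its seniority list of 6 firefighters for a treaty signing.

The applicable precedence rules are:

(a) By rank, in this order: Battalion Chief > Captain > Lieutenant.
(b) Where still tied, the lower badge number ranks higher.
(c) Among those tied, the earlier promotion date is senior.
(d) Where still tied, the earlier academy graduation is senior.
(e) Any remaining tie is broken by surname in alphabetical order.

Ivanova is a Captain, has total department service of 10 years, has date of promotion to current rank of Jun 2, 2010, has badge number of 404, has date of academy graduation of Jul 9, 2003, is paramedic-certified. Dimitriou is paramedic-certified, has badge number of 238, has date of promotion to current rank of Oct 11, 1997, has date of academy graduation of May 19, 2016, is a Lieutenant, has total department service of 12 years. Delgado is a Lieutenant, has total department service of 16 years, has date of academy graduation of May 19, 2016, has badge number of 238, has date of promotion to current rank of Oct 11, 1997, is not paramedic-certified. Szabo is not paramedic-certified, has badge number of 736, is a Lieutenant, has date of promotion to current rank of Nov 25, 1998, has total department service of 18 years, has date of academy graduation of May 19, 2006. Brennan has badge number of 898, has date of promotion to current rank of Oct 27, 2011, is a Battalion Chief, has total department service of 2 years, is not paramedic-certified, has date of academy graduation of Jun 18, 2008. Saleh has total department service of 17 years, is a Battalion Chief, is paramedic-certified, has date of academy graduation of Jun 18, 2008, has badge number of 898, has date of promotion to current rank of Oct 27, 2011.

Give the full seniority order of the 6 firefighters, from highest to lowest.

Brennan, Saleh, Ivanova, Delgado, Dimitriou, Szabo

By rank: Brennan and Saleh (Battalion Chief); then Ivanova (Captain); then Delgado, Dimitriou and Szabo (Lieutenant).
Brennan and Saleh both have badge number 898, so the next rule applies.
Brennan and Saleh both have date of promotion to current rank Oct 27, 2011, so the next rule applies.
Brennan and Saleh both have date of academy graduation Jun 18, 2008, so the next rule applies.
Among Brennan and Saleh, alphabetically by surname: Brennan before Saleh.
Among Delgado, Dimitriou and Szabo, by badge number (lower first): Delgado and Dimitriou (238) before Szabo (736).
Delgado and Dimitriou both have date of promotion to current rank Oct 11, 1997, so the next rule applies.
Delgado and Dimitriou both have date of academy graduation May 19, 2016, so the next rule applies.
Among Delgado and Dimitriou, alphabetically by surname: Delgado before Dimitriou.
Full order: Brennan, Saleh, Ivanova, Delgado, Dimitriou, Szabo.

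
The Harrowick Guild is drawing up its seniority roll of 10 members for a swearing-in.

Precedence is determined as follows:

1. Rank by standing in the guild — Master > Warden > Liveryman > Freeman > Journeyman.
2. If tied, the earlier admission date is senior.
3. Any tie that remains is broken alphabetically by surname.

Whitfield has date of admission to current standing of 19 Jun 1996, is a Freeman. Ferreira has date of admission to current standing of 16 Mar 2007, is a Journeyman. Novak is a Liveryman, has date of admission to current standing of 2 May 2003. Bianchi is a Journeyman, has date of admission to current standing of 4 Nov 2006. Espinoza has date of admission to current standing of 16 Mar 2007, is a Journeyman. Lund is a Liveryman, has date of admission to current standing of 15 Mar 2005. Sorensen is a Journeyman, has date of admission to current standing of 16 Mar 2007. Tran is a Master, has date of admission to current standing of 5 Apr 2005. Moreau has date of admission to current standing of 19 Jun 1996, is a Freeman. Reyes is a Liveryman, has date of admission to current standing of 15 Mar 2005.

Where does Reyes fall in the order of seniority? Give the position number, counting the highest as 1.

4

By standing in the guild: Tran (Master); then Novak, Lund and Reyes (Liveryman); then Moreau and Whitfield (Freeman); then Bianchi, Espinoza, Ferreira and Sorensen (Journeyman).
Among Novak, Lund and Reyes, by date of admission to current standing (earlier first): Novak (2 May 2003) before Lund and Reyes (15 Mar 2005).
Among Lund and Reyes, alphabetically by surname: Lund before Reyes.
Moreau and Whitfield both have date of admission to current standing 19 Jun 1996, so the next rule applies.
Among Moreau and Whitfield, alphabetically by surname: Moreau before Whitfield.
Among Bianchi, Espinoza, Ferreira and Sorensen, by date of admission to current standing (earlier first): Bianchi (4 Nov 2006) before Espinoza, Ferreira and Sorensen (16 Mar 2007).
Among Espinoza, Ferreira and Sorensen, alphabetically by surname: Espinoza before Ferreira before Sorensen.
Order: Tran, Novak, Lund, Reyes, Moreau, Whitfield, Bianchi, Espinoza, Ferreira, Sorensen. So position 4.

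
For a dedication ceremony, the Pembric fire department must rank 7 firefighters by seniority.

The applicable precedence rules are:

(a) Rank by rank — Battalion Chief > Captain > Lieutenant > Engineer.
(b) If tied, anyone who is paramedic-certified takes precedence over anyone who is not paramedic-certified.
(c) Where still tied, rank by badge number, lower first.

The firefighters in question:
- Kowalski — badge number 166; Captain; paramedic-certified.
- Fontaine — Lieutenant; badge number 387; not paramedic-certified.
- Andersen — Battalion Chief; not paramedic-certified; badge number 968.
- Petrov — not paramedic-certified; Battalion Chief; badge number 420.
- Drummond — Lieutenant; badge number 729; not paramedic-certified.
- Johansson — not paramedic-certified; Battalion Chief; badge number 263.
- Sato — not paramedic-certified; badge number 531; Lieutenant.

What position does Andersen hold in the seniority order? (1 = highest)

3

By rank: Johansson, Petrov and Andersen (Battalion Chief); then Kowalski (Captain); then Fontaine, Sato and Drummond (Lieutenant).
Johansson, Petrov and Andersen are each not paramedic-certified, so the next rule applies.
Among Johansson, Petrov and Andersen, by badge number (lower first): Johansson (263) before Petrov (420) before Andersen (968).
Fontaine, Sato and Drummond are each not paramedic-certified, so the next rule applies.
Among Fontaine, Sato and Drummond, by badge number (lower first): Fontaine (387) before Sato (531) before Drummond (729).
Order: Johansson, Petrov, Andersen, Kowalski, Fontaine, Sato, Drummond. So position 3.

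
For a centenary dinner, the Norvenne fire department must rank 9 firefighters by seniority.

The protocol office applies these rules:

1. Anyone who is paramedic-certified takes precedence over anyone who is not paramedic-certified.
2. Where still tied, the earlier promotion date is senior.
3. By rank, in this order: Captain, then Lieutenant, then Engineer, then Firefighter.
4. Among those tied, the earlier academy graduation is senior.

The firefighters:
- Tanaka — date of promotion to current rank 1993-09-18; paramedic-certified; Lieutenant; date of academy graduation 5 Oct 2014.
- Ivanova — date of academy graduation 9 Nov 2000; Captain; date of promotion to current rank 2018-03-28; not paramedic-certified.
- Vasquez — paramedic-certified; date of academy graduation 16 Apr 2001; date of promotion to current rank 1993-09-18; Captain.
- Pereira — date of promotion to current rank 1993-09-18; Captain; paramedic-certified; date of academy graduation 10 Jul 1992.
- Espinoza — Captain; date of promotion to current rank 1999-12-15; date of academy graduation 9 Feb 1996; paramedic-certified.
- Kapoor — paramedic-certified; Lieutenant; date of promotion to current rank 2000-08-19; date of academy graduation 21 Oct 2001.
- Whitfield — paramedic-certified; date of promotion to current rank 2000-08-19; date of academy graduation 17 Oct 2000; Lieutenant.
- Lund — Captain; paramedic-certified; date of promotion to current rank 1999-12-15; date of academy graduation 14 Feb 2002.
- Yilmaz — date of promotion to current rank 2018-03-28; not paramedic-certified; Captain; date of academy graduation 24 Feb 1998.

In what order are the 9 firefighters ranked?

By the first rule: Pereira, Vasquez, Tanaka, Espinoza, Lund, Whitfield and Kapoor (each paramedic-certified); then Yilmaz and Ivanova (both not paramedic-certified).
Among Pereira, Vasquez, Tanaka, Espinoza, Lund, Whitfield and Kapoor, by date of promotion to current rank (earlier first): Pereira, Vasquez and Tanaka (1993-09-18) before Espinoza and Lund (1999-12-15) before Whitfield and Kapoor (2000-08-19).
Among Pereira, Vasquez and Tanaka, by rank: Pereira and Vasquez (Captain) before Tanaka (Lieutenant).
Among Pereira and Vasquez, by date of academy graduation (earlier first): Pereira (10 Jul 1992) before Vasquez (16 Apr 2001).
Espinoza and Lund are each Captain, so the next rule applies.
Among Espinoza and Lund, by date of academy graduation (earlier first): Espinoza (9 Feb 1996) before Lund (14 Feb 2002).
Whitfield and Kapoor are each Lieutenant, so the next rule applies.
Among Whitfield and Kapoor, by date of academy graduation (earlier first): Whitfield (17 Oct 2000) before Kapoor (21 Oct 2001).
Yilmaz and Ivanova both have date of promotion to current rank 2018-03-28, so the next rule applies.
Yilmaz and Ivanova are each Captain, so the next rule applies.
Among Yilmaz and Ivanova, by date of academy graduation (earlier first): Yilmaz (24 Feb 1998) before Ivanova (9 Nov 2000).
Full order: Pereira, Vasquez, Tanaka, Espinoza, Lund, Whitfield, Kapoor, Yilmaz, Ivanova.

Pereira, Vasquez, Tanaka, Espinoza, Lund, Whitfield, Kapoor, Yilmaz, Ivanova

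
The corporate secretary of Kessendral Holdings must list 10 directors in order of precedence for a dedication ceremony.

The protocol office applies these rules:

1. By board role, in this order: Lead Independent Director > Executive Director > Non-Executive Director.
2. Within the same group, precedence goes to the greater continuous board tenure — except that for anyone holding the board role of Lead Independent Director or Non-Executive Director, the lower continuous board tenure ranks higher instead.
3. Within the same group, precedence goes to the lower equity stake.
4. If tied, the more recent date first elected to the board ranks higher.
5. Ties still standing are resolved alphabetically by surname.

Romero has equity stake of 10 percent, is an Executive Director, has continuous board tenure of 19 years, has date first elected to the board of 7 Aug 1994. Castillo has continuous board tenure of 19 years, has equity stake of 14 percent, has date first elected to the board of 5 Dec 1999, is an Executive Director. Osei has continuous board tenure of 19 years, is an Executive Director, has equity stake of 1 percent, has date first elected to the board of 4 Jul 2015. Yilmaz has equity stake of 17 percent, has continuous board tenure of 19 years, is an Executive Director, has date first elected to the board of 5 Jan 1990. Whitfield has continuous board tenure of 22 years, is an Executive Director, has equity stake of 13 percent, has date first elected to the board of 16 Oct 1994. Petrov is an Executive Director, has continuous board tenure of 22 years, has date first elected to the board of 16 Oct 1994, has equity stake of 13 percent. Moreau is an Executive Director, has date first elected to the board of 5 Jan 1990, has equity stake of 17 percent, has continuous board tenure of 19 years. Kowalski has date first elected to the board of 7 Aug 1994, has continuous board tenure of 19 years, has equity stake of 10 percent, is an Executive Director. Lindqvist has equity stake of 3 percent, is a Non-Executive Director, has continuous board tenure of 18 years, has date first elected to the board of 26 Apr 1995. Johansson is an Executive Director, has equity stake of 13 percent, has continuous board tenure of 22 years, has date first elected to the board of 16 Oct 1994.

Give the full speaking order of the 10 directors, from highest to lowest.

Johansson, Petrov, Whitfield, Osei, Kowalski, Romero, Castillo, Moreau, Yilmaz, Lindqvist

By board role: Johansson, Petrov, Whitfield, Osei, Kowalski, Romero, Castillo, Moreau and Yilmaz (Executive Director); then Lindqvist (Non-Executive Director).
Among Johansson, Petrov, Whitfield, Osei, Kowalski, Romero, Castillo, Moreau and Yilmaz, by continuous board tenure (higher first): Johansson, Petrov and Whitfield (22 years) before Osei, Kowalski, Romero, Castillo, Moreau and Yilmaz (19 years).
Johansson, Petrov and Whitfield all have equity stake 13 percent, so the next rule applies.
Johansson, Petrov and Whitfield all have date first elected to the board 16 Oct 1994, so the next rule applies.
Among Johansson, Petrov and Whitfield, alphabetically by surname: Johansson before Petrov before Whitfield.
Among Osei, Kowalski, Romero, Castillo, Moreau and Yilmaz, by equity stake (lower first): Osei (1 percent) before Kowalski and Romero (10 percent) before Castillo (14 percent) before Moreau and Yilmaz (17 percent).
Kowalski and Romero both have date first elected to the board 7 Aug 1994, so the next rule applies.
Among Kowalski and Romero, alphabetically by surname: Kowalski before Romero.
Moreau and Yilmaz both have date first elected to the board 5 Jan 1990, so the next rule applies.
Among Moreau and Yilmaz, alphabetically by surname: Moreau before Yilmaz.
Full order: Johansson, Petrov, Whitfield, Osei, Kowalski, Romero, Castillo, Moreau, Yilmaz, Lindqvist.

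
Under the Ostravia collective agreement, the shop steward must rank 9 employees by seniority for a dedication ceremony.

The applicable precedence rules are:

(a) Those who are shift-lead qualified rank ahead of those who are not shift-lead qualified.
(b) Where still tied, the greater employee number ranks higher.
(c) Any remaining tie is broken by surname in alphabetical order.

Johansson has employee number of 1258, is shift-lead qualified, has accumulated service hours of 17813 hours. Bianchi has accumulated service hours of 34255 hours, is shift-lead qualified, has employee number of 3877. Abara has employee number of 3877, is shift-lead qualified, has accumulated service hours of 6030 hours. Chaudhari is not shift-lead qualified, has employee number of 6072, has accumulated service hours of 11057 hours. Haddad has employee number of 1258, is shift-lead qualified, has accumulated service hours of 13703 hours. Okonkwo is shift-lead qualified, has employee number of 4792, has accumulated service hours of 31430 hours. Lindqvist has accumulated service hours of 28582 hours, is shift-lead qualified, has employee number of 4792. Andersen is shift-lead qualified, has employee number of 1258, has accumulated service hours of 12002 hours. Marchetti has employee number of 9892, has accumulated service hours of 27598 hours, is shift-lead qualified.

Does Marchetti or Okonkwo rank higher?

Marchetti

By the first rule: Marchetti, Lindqvist, Okonkwo, Abara, Bianchi, Andersen, Haddad and Johansson (each shift-lead qualified); then Chaudhari (not shift-lead qualified).
Among Marchetti, Lindqvist, Okonkwo, Abara, Bianchi, Andersen, Haddad and Johansson, by employee number (higher first): Marchetti (9892) before Lindqvist and Okonkwo (4792) before Abara and Bianchi (3877) before Andersen, Haddad and Johansson (1258).
Among Lindqvist and Okonkwo, alphabetically by surname: Lindqvist before Okonkwo.
Among Abara and Bianchi, alphabetically by surname: Abara before Bianchi.
Among Andersen, Haddad and Johansson, alphabetically by surname: Andersen before Haddad before Johansson.
So Marchetti takes precedence.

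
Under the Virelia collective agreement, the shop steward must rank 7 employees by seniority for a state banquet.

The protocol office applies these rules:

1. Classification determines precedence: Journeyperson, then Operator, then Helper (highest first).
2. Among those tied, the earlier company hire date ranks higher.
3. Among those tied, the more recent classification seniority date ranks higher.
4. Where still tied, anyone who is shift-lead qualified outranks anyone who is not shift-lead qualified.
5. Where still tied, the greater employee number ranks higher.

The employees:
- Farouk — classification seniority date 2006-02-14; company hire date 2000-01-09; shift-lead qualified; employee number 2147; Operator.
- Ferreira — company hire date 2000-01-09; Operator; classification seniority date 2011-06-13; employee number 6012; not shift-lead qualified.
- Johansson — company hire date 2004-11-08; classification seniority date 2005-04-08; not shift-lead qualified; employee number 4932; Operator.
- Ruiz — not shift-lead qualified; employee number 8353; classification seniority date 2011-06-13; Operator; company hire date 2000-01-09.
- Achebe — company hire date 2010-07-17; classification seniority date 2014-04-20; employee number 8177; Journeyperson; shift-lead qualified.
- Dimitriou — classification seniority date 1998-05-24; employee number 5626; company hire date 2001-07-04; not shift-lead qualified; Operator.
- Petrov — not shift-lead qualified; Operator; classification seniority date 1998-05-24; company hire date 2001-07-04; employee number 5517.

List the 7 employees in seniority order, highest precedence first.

Achebe, Ruiz, Ferreira, Farouk, Dimitriou, Petrov, Johansson

By classification: Achebe (Journeyperson); then Ruiz, Ferreira, Farouk, Dimitriou, Petrov and Johansson (Operator).
Among Ruiz, Ferreira, Farouk, Dimitriou, Petrov and Johansson, by company hire date (earlier first): Ruiz, Ferreira and Farouk (2000-01-09) before Dimitriou and Petrov (2001-07-04) before Johansson (2004-11-08).
Among Ruiz, Ferreira and Farouk, by classification seniority date (later first): Ruiz and Ferreira (2011-06-13) before Farouk (2006-02-14).
Ruiz and Ferreira are each not shift-lead qualified, so the next rule applies.
Among Ruiz and Ferreira, by employee number (higher first): Ruiz (8353) before Ferreira (6012).
Dimitriou and Petrov both have classification seniority date 1998-05-24, so the next rule applies.
Dimitriou and Petrov are each not shift-lead qualified, so the next rule applies.
Among Dimitriou and Petrov, by employee number (higher first): Dimitriou (5626) before Petrov (5517).
Full order: Achebe, Ruiz, Ferreira, Farouk, Dimitriou, Petrov, Johansson.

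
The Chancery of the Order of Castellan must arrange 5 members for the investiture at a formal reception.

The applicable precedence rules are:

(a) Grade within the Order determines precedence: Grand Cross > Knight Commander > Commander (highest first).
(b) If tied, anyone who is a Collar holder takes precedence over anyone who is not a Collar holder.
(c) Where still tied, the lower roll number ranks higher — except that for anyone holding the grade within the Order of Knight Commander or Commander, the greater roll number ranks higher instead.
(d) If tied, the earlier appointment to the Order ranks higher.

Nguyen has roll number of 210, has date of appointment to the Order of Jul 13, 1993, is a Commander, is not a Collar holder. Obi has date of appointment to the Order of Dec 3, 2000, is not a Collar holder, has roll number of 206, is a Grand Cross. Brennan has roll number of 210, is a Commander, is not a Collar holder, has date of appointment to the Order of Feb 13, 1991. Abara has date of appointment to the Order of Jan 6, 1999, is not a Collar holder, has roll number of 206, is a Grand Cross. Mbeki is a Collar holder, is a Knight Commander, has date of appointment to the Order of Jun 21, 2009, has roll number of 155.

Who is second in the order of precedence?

Obi

By grade within the Order: Abara and Obi (Grand Cross); then Mbeki (Knight Commander); then Brennan and Nguyen (Commander).
Abara and Obi are each not a Collar holder, so the next rule applies.
Abara and Obi both have roll number 206, so the next rule applies.
Among Abara and Obi, by date of appointment to the Order (earlier first): Abara (Jan 6, 1999) before Obi (Dec 3, 2000).
Brennan and Nguyen are each not a Collar holder, so the next rule applies.
Brennan and Nguyen both have roll number 210, so the next rule applies.
Among Brennan and Nguyen, by date of appointment to the Order (earlier first): Brennan (Feb 13, 1991) before Nguyen (Jul 13, 1993).
Order: Abara, Obi, Mbeki, Brennan, Nguyen.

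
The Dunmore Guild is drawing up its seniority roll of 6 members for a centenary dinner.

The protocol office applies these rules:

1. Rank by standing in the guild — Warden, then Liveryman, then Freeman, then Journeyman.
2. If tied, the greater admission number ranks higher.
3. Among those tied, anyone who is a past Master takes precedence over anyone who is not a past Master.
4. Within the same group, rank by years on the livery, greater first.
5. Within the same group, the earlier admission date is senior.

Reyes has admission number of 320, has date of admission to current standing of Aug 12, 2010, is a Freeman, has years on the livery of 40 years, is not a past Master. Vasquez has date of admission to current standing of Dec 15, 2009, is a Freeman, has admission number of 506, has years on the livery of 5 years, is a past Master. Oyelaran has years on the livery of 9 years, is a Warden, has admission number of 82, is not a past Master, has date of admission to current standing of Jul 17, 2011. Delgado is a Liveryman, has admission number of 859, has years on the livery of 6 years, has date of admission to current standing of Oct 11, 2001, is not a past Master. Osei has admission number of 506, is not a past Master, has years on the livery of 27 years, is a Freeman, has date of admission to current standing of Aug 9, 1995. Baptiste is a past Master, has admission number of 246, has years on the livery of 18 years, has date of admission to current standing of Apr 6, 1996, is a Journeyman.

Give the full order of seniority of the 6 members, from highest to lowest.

By standing in the guild: Oyelaran (Warden); then Delgado (Liveryman); then Vasquez, Osei and Reyes (Freeman); then Baptiste (Journeyman).
Among Vasquez, Osei and Reyes, by admission number (higher first): Vasquez and Osei (506) before Reyes (320).
Among Vasquez and Osei, a past Master before not a past Master: Vasquez (a past Master) before Osei (not a past Master).
Full order: Oyelaran, Delgado, Vasquez, Osei, Reyes, Baptiste.

Oyelaran, Delgado, Vasquez, Osei, Reyes, Baptiste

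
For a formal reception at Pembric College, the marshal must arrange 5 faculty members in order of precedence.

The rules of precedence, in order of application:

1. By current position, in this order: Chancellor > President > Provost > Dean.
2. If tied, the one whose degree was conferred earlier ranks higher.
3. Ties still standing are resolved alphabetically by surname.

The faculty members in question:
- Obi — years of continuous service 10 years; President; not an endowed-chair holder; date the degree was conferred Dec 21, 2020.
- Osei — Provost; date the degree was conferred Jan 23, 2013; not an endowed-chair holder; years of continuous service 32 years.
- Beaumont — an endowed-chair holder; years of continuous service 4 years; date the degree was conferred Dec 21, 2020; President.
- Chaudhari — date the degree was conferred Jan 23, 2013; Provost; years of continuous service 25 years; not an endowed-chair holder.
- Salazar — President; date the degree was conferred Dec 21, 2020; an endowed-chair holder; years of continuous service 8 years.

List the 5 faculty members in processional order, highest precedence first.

Beaumont, Obi, Salazar, Chaudhari, Osei

By current position: Beaumont, Obi and Salazar (President); then Chaudhari and Osei (Provost).
Beaumont, Obi and Salazar all have date the degree was conferred Dec 21, 2020, so the next rule applies.
Among Beaumont, Obi and Salazar, alphabetically by surname: Beaumont before Obi before Salazar.
Chaudhari and Osei both have date the degree was conferred Jan 23, 2013, so the next rule applies.
Among Chaudhari and Osei, alphabetically by surname: Chaudhari before Osei.
Full order: Beaumont, Obi, Salazar, Chaudhari, Osei.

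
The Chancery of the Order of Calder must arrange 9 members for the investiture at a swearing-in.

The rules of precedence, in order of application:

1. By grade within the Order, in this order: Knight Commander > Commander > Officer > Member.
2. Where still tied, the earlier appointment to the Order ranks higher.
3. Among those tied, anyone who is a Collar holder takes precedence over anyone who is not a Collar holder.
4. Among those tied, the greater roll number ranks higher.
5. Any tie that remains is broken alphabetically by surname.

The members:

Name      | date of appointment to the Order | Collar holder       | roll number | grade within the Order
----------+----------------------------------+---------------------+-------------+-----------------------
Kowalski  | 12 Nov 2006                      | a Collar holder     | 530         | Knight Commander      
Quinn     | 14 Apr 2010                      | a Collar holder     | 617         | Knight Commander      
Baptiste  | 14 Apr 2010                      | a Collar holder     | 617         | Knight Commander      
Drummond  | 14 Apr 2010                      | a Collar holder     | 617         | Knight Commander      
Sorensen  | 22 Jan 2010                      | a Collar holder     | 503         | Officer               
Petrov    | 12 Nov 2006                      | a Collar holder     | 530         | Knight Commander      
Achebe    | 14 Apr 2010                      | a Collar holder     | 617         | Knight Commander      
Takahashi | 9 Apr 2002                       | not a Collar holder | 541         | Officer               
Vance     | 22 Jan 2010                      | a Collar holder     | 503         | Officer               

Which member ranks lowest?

By grade within the Order: Kowalski, Petrov, Achebe, Baptiste, Drummond and Quinn (Knight Commander); then Takahashi, Sorensen and Vance (Officer).
Among Kowalski, Petrov, Achebe, Baptiste, Drummond and Quinn, by date of appointment to the Order (earlier first): Kowalski and Petrov (12 Nov 2006) before Achebe, Baptiste, Drummond and Quinn (14 Apr 2010).
Kowalski and Petrov are each a Collar holder, so the next rule applies.
Kowalski and Petrov both have roll number 530, so the next rule applies.
Among Kowalski and Petrov, alphabetically by surname: Kowalski before Petrov.
Achebe, Baptiste, Drummond and Quinn are each a Collar holder, so the next rule applies.
Achebe, Baptiste, Drummond and Quinn all have roll number 617, so the next rule applies.
Among Achebe, Baptiste, Drummond and Quinn, alphabetically by surname: Achebe before Baptiste before Drummond before Quinn.
Among Takahashi, Sorensen and Vance, by date of appointment to the Order (earlier first): Takahashi (9 Apr 2002) before Sorensen and Vance (22 Jan 2010).
Sorensen and Vance are each a Collar holder, so the next rule applies.
Sorensen and Vance both have roll number 503, so the next rule applies.
Among Sorensen and Vance, alphabetically by surname: Sorensen before Vance.
Order: Kowalski, Petrov, Achebe, Baptiste, Drummond, Quinn, Takahashi, Sorensen, Vance.

Vance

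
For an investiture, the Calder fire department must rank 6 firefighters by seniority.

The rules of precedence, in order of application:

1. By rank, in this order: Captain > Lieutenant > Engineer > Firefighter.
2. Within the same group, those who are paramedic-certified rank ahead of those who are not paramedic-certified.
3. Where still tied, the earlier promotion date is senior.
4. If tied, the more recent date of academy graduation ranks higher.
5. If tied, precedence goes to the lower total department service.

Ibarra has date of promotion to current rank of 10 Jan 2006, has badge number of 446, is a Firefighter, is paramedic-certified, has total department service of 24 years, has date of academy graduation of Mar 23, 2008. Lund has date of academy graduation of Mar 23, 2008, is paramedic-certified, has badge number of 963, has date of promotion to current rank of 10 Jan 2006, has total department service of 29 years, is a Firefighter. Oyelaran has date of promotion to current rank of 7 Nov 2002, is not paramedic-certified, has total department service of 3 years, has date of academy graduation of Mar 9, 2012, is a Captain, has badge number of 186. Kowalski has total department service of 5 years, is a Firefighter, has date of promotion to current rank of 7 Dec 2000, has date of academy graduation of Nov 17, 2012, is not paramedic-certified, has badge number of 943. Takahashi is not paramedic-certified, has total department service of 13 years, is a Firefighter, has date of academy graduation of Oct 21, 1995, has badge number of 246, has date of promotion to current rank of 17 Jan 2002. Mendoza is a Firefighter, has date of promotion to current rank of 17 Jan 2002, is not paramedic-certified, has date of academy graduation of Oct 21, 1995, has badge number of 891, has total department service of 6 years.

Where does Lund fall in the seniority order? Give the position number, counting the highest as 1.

By rank: Oyelaran (Captain); then Ibarra, Lund, Kowalski, Mendoza and Takahashi (Firefighter).
Among Ibarra, Lund, Kowalski, Mendoza and Takahashi, paramedic-certified before not paramedic-certified: Ibarra and Lund (paramedic-certified) before Kowalski, Mendoza and Takahashi (not paramedic-certified).
Ibarra and Lund both have date of promotion to current rank 10 Jan 2006, so the next rule applies.
Ibarra and Lund both have date of academy graduation Mar 23, 2008, so the next rule applies.
Among Ibarra and Lund, by total department service (lower first): Ibarra (24 years) before Lund (29 years).
Among Kowalski, Mendoza and Takahashi, by date of promotion to current rank (earlier first): Kowalski (7 Dec 2000) before Mendoza and Takahashi (17 Jan 2002).
Mendoza and Takahashi both have date of academy graduation Oct 21, 1995, so the next rule applies.
Among Mendoza and Takahashi, by total department service (lower first): Mendoza (6 years) before Takahashi (13 years).
Order: Oyelaran, Ibarra, Lund, Kowalski, Mendoza, Takahashi. So position 3.

3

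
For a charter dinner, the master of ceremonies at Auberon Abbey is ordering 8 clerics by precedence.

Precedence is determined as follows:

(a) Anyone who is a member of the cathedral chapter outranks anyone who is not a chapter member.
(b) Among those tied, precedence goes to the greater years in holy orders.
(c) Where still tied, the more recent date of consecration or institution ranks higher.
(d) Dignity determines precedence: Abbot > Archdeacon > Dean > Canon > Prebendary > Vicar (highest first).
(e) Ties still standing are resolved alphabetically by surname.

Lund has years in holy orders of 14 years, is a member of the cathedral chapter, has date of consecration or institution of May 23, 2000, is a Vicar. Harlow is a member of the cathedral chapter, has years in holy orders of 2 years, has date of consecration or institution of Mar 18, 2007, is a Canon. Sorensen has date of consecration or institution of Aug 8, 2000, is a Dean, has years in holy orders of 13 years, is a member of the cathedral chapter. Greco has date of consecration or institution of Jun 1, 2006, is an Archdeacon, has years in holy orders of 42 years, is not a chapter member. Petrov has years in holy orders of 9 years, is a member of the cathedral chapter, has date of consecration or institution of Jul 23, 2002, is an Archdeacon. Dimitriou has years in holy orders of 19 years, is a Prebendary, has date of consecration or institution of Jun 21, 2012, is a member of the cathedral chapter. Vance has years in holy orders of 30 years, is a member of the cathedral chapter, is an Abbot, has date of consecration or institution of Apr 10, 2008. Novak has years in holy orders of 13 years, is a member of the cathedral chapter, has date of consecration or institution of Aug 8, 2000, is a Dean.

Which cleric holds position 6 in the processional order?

Petrov

By the first rule: Vance, Dimitriou, Lund, Novak, Sorensen, Petrov and Harlow (each a member of the cathedral chapter); then Greco (not a chapter member).
Among Vance, Dimitriou, Lund, Novak, Sorensen, Petrov and Harlow, by years in holy orders (higher first): Vance (30 years) before Dimitriou (19 years) before Lund (14 years) before Novak and Sorensen (13 years) before Petrov (9 years) before Harlow (2 years).
Novak and Sorensen both have date of consecration or institution Aug 8, 2000, so the next rule applies.
Novak and Sorensen are each Dean, so the next rule applies.
Among Novak and Sorensen, alphabetically by surname: Novak before Sorensen.
Order: Vance, Dimitriou, Lund, Novak, Sorensen, Petrov, Harlow, Greco.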